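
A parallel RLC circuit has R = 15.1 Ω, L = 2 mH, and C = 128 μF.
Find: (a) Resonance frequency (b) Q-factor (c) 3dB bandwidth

Step 1 — Resonance: ω₀ = 1/√(LC) = 1/√(0.002·0.000128) = 1976 rad/s.
Step 2 — f₀ = ω₀/(2π) = 314.6 Hz.
Step 3 — Parallel Q: Q = R/(ω₀L) = 15.1/(1976·0.002) = 3.82.
Step 4 — Bandwidth: Δω = ω₀/Q = 517.4 rad/s; BW = Δω/(2π) = 82.34 Hz.

(a) f₀ = 314.6 Hz  (b) Q = 3.82  (c) BW = 82.34 Hz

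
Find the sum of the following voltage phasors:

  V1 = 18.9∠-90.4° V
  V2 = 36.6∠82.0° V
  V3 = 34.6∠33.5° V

Step 1 — Convert each phasor to rectangular form:
  V1 = 18.9·(cos(-90.4°) + j·sin(-90.4°)) = -0.1319 - j18.9 V
  V2 = 36.6·(cos(82.0°) + j·sin(82.0°)) = 5.094 + j36.24 V
  V3 = 34.6·(cos(33.5°) + j·sin(33.5°)) = 28.85 + j19.1 V
Step 2 — Sum components: V_total = 33.81 + j36.44 V.
Step 3 — Convert to polar: |V_total| = 49.71 V, ∠V_total = 47.1°.

V_total = 49.71∠47.1° V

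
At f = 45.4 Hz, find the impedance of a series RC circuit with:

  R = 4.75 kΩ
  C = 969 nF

Step 1 — Angular frequency: ω = 2π·f = 2π·45.4 = 285.3 rad/s.
Step 2 — Component impedances:
  R: Z = R = 4750 Ω
  C: Z = 1/(jωC) = -j/(ω·C) = 0 - j3618 Ω
Step 3 — Series combination: Z_total = R + C = 4750 - j3618 Ω = 5971∠-37.3° Ω.

Z = 4750 - j3618 Ω = 5971∠-37.3° Ω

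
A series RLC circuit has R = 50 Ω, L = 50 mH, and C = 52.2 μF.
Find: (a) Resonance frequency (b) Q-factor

Step 1 — Resonance condition Im(Z)=0 gives ω₀ = 1/√(LC).
Step 2 — ω₀ = 1/√(0.05·5.22e-05) = 619 rad/s.
Step 3 — f₀ = ω₀/(2π) = 98.51 Hz.
Step 4 — Series Q: Q = ω₀L/R = 619·0.05/50 = 0.619.

(a) f₀ = 98.51 Hz  (b) Q = 0.619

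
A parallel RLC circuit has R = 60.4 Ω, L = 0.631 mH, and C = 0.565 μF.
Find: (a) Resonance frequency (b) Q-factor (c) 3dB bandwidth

Step 1 — Resonance: ω₀ = 1/√(LC) = 1/√(0.000631·5.65e-07) = 5.296e+04 rad/s.
Step 2 — f₀ = ω₀/(2π) = 8429 Hz.
Step 3 — Parallel Q: Q = R/(ω₀L) = 60.4/(5.296e+04·0.000631) = 1.807.
Step 4 — Bandwidth: Δω = ω₀/Q = 2.93e+04 rad/s; BW = Δω/(2π) = 4664 Hz.

(a) f₀ = 8429 Hz  (b) Q = 1.807  (c) BW = 4664 Hz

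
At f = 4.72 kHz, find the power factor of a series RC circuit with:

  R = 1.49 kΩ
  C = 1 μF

Step 1 — Angular frequency: ω = 2π·f = 2π·4720 = 2.966e+04 rad/s.
Step 2 — Component impedances:
  R: Z = R = 1490 Ω
  C: Z = 1/(jωC) = -j/(ω·C) = 0 - j33.72 Ω
Step 3 — Series combination: Z_total = R + C = 1490 - j33.72 Ω = 1490∠-1.3° Ω.
Step 4 — Power factor: PF = cos(φ) = Re(Z)/|Z| = 1490/1490.4 = 0.9997.
Step 5 — Type: Im(Z) = -33.72 ⇒ leading (phase φ = -1.3°).

PF = 0.9997 (leading, φ = -1.3°)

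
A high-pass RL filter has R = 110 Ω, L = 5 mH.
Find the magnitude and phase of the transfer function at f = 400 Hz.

Step 1 — Angular frequency: ω = 2π·400 = 2513 rad/s.
Step 2 — Transfer function: H(jω) = jωL/(R + jωL).
Step 3 — Numerator jωL = j·12.57; denominator R + jωL = 110 + j12.57.
Step 4 — H = 0.01288 + j0.1128.
Step 5 — Magnitude: |H| = 0.1135 (-18.9 dB); phase: φ = 83.5°.

|H| = 0.1135 (-18.9 dB), φ = 83.5°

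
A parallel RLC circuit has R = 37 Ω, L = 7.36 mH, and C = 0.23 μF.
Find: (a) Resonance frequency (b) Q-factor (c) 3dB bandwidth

Step 1 — Resonance: ω₀ = 1/√(LC) = 1/√(0.00736·2.3e-07) = 2.431e+04 rad/s.
Step 2 — f₀ = ω₀/(2π) = 3868 Hz.
Step 3 — Parallel Q: Q = R/(ω₀L) = 37/(2.431e+04·0.00736) = 0.2068.
Step 4 — Bandwidth: Δω = ω₀/Q = 1.175e+05 rad/s; BW = Δω/(2π) = 1.87e+04 Hz.

(a) f₀ = 3868 Hz  (b) Q = 0.2068  (c) BW = 1.87e+04 Hz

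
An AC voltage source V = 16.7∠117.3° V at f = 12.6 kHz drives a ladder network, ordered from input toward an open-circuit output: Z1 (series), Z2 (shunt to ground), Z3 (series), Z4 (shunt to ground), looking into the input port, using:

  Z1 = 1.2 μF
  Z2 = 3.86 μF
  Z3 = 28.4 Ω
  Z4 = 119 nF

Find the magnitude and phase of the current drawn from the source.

Step 1 — Angular frequency: ω = 2π·f = 2π·1.26e+04 = 7.917e+04 rad/s.
Step 2 — Component impedances:
  Z1: Z = 1/(jωC) = -j/(ω·C) = 0 - j10.53 Ω
  Z2: Z = 1/(jωC) = -j/(ω·C) = 0 - j3.272 Ω
  Z3: Z = R = 28.4 Ω
  Z4: Z = 1/(jωC) = -j/(ω·C) = 0 - j106.1 Ω
Step 3 — Ladder network (open output): work backward from the far end, alternating series and parallel combinations. Z_in = 0.0238 - j13.71 Ω = 13.71∠-89.9° Ω.
Step 4 — Source phasor: V = 16.7∠117.3° V = -7.659 + j14.84 V.
Step 5 — Ohm's law: I = V / Z_total = (-7.659 + j14.84) / (0.0238 - j13.71) = -1.084 - j0.5569 A.
Step 6 — Convert to polar: |I| = 1.218 A, ∠I = -152.8°.

I = 1.218∠-152.8° A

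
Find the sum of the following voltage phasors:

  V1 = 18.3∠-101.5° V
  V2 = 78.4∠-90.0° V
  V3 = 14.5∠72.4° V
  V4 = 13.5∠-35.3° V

Step 1 — Convert each phasor to rectangular form:
  V1 = 18.3·(cos(-101.5°) + j·sin(-101.5°)) = -3.648 - j17.93 V
  V2 = 78.4·(cos(-90.0°) + j·sin(-90.0°)) = 0 - j78.4 V
  V3 = 14.5·(cos(72.4°) + j·sin(72.4°)) = 4.384 + j13.82 V
  V4 = 13.5·(cos(-35.3°) + j·sin(-35.3°)) = 11.02 - j7.801 V
Step 2 — Sum components: V_total = 11.75 - j90.31 V.
Step 3 — Convert to polar: |V_total| = 91.07 V, ∠V_total = -82.6°.

V_total = 91.07∠-82.6° V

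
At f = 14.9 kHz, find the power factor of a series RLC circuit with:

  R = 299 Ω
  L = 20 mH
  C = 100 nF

Step 1 — Angular frequency: ω = 2π·f = 2π·1.49e+04 = 9.362e+04 rad/s.
Step 2 — Component impedances:
  R: Z = R = 299 Ω
  L: Z = jωL = j·9.362e+04·0.02 = 0 + j1872 Ω
  C: Z = 1/(jωC) = -j/(ω·C) = 0 - j106.8 Ω
Step 3 — Series combination: Z_total = R + L + C = 299 + j1766 Ω = 1791∠80.4° Ω.
Step 4 — Power factor: PF = cos(φ) = Re(Z)/|Z| = 299/1790.7 = 0.167.
Step 5 — Type: Im(Z) = 1766 ⇒ lagging (phase φ = 80.4°).

PF = 0.167 (lagging, φ = 80.4°)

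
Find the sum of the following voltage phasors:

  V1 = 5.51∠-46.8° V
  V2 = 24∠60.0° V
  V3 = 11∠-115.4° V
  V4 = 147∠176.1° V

Step 1 — Convert each phasor to rectangular form:
  V1 = 5.51·(cos(-46.8°) + j·sin(-46.8°)) = 3.772 - j4.017 V
  V2 = 24·(cos(60.0°) + j·sin(60.0°)) = 12 + j20.78 V
  V3 = 11·(cos(-115.4°) + j·sin(-115.4°)) = -4.718 - j9.937 V
  V4 = 147·(cos(176.1°) + j·sin(176.1°)) = -146.7 + j9.998 V
Step 2 — Sum components: V_total = -135.6 + j16.83 V.
Step 3 — Convert to polar: |V_total| = 136.6 V, ∠V_total = 172.9°.

V_total = 136.6∠172.9° V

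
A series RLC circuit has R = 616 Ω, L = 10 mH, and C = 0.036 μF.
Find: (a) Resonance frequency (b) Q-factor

Step 1 — Resonance condition Im(Z)=0 gives ω₀ = 1/√(LC).
Step 2 — ω₀ = 1/√(0.01·3.6e-08) = 5.27e+04 rad/s.
Step 3 — f₀ = ω₀/(2π) = 8388 Hz.
Step 4 — Series Q: Q = ω₀L/R = 5.27e+04·0.01/616 = 0.8556.

(a) f₀ = 8388 Hz  (b) Q = 0.8556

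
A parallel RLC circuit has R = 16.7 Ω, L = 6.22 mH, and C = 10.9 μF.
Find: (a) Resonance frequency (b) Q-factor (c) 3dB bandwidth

Step 1 — Resonance: ω₀ = 1/√(LC) = 1/√(0.00622·1.09e-05) = 3841 rad/s.
Step 2 — f₀ = ω₀/(2π) = 611.2 Hz.
Step 3 — Parallel Q: Q = R/(ω₀L) = 16.7/(3841·0.00622) = 0.6991.
Step 4 — Bandwidth: Δω = ω₀/Q = 5494 rad/s; BW = Δω/(2π) = 874.3 Hz.

(a) f₀ = 611.2 Hz  (b) Q = 0.6991  (c) BW = 874.3 Hz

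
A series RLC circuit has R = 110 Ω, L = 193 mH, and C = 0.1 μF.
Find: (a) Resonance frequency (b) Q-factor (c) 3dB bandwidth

Step 1 — Resonance condition Im(Z)=0 gives ω₀ = 1/√(LC).
Step 2 — ω₀ = 1/√(0.193·1e-07) = 7198 rad/s.
Step 3 — f₀ = ω₀/(2π) = 1146 Hz.
Step 4 — Series Q: Q = ω₀L/R = 7198·0.193/110 = 12.63.
Step 5 — 3dB bandwidth: Δω = ω₀/Q = 569.9 rad/s; BW = Δω/(2π) = 90.71 Hz.

(a) f₀ = 1146 Hz  (b) Q = 12.63  (c) BW = 90.71 Hz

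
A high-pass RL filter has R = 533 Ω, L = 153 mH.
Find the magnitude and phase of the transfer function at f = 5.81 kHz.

Step 1 — Angular frequency: ω = 2π·5810 = 3.651e+04 rad/s.
Step 2 — Transfer function: H(jω) = jωL/(R + jωL).
Step 3 — Numerator jωL = j·5585; denominator R + jωL = 533 + j5585.
Step 4 — H = 0.991 + j0.09457.
Step 5 — Magnitude: |H| = 0.9955 (-0.0 dB); phase: φ = 5.5°.

|H| = 0.9955 (-0.0 dB), φ = 5.5°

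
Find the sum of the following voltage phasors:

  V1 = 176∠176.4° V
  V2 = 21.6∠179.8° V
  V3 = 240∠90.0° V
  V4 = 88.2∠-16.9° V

Step 1 — Convert each phasor to rectangular form:
  V1 = 176·(cos(176.4°) + j·sin(176.4°)) = -175.7 + j11.05 V
  V2 = 21.6·(cos(179.8°) + j·sin(179.8°)) = -21.6 + j0.0754 V
  V3 = 240·(cos(90.0°) + j·sin(90.0°)) = 0 + j240 V
  V4 = 88.2·(cos(-16.9°) + j·sin(-16.9°)) = 84.39 - j25.64 V
Step 2 — Sum components: V_total = -112.9 + j225.5 V.
Step 3 — Convert to polar: |V_total| = 252.2 V, ∠V_total = 116.6°.

V_total = 252.2∠116.6° V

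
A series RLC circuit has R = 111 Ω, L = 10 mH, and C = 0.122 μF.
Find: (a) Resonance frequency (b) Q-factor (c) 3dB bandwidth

Step 1 — Resonance: ω₀ = 1/√(LC) = 1/√(0.01·1.22e-07) = 2.863e+04 rad/s.
Step 2 — f₀ = ω₀/(2π) = 4557 Hz.
Step 3 — Series Q: Q = ω₀L/R = 2.863e+04·0.01/111 = 2.579.
Step 4 — Bandwidth: Δω = ω₀/Q = 1.11e+04 rad/s; BW = Δω/(2π) = 1767 Hz.

(a) f₀ = 4557 Hz  (b) Q = 2.579  (c) BW = 1767 Hz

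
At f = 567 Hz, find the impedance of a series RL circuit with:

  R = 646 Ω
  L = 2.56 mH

Step 1 — Angular frequency: ω = 2π·f = 2π·567 = 3563 rad/s.
Step 2 — Component impedances:
  R: Z = R = 646 Ω
  L: Z = jωL = j·3563·0.00256 = 0 + j9.12 Ω
Step 3 — Series combination: Z_total = R + L = 646 + j9.12 Ω = 646.1∠0.8° Ω.

Z = 646 + j9.12 Ω = 646.1∠0.8° Ω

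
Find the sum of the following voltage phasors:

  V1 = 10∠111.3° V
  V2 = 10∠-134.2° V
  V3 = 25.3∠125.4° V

Step 1 — Convert each phasor to rectangular form:
  V1 = 10·(cos(111.3°) + j·sin(111.3°)) = -3.633 + j9.317 V
  V2 = 10·(cos(-134.2°) + j·sin(-134.2°)) = -6.972 - j7.169 V
  V3 = 25.3·(cos(125.4°) + j·sin(125.4°)) = -14.66 + j20.62 V
Step 2 — Sum components: V_total = -25.26 + j22.77 V.
Step 3 — Convert to polar: |V_total| = 34.01 V, ∠V_total = 138.0°.

V_total = 34.01∠138.0° V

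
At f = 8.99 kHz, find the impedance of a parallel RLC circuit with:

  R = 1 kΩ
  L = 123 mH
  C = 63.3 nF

Step 1 — Angular frequency: ω = 2π·f = 2π·8990 = 5.649e+04 rad/s.
Step 2 — Component impedances:
  R: Z = R = 1000 Ω
  L: Z = jωL = j·5.649e+04·0.123 = 0 + j6948 Ω
  C: Z = 1/(jωC) = -j/(ω·C) = 0 - j279.7 Ω
Step 3 — Parallel combination: 1/Z_total = 1/R + 1/L + 1/C; Z_total = 78.27 - j268.6 Ω = 279.8∠-73.8° Ω.

Z = 78.27 - j268.6 Ω = 279.8∠-73.8° Ω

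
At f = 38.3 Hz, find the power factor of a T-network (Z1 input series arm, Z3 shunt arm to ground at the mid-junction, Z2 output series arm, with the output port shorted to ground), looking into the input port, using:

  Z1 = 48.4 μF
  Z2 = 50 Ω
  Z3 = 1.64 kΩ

Step 1 — Angular frequency: ω = 2π·f = 2π·38.3 = 240.6 rad/s.
Step 2 — Component impedances:
  Z1: Z = 1/(jωC) = -j/(ω·C) = 0 - j85.86 Ω
  Z2: Z = R = 50 Ω
  Z3: Z = R = 1640 Ω
Step 3 — With the output port shorted to ground, the output series arm Z2 runs from the junction to ground; the shunt arm Z3 also runs from the junction to ground. They appear in parallel: Z3 || Z2 = 48.52 Ω.
Step 4 — Series with input arm Z1: Z_in = Z1 + (Z3 || Z2) = 48.52 - j85.86 Ω = 98.62∠-60.5° Ω.
Step 5 — Power factor: PF = cos(φ) = Re(Z)/|Z| = 48.52/98.62 = 0.492.
Step 6 — Type: Im(Z) = -85.86 ⇒ leading (phase φ = -60.5°).

PF = 0.492 (leading, φ = -60.5°)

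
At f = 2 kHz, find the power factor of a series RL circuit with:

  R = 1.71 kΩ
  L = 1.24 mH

Step 1 — Angular frequency: ω = 2π·f = 2π·2000 = 1.257e+04 rad/s.
Step 2 — Component impedances:
  R: Z = R = 1710 Ω
  L: Z = jωL = j·1.257e+04·0.00124 = 0 + j15.58 Ω
Step 3 — Series combination: Z_total = R + L = 1710 + j15.58 Ω = 1710∠0.5° Ω.
Step 4 — Power factor: PF = cos(φ) = Re(Z)/|Z| = 1710/1710 = 1.
Step 5 — Type: Im(Z) = 15.58 ⇒ lagging (phase φ = 0.5°).

PF = 1 (lagging, φ = 0.5°)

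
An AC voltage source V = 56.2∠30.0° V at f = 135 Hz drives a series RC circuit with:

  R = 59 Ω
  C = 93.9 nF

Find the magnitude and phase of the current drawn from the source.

Step 1 — Angular frequency: ω = 2π·f = 2π·135 = 848.2 rad/s.
Step 2 — Component impedances:
  R: Z = R = 59 Ω
  C: Z = 1/(jωC) = -j/(ω·C) = 0 - j1.256e+04 Ω
Step 3 — Series combination: Z_total = R + C = 59 - j1.256e+04 Ω = 1.256e+04∠-89.7° Ω.
Step 4 — Source phasor: V = 56.2∠30.0° V = 48.67 + j28.1 V.
Step 5 — Ohm's law: I = V / Z_total = (48.67 + j28.1) / (59 - j1.256e+04) = -0.00222 + j0.003887 A.
Step 6 — Convert to polar: |I| = 0.004476 A, ∠I = 119.7°.

I = 0.004476∠119.7° A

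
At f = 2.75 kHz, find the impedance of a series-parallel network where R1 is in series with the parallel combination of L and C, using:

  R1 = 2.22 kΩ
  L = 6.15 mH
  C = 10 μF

Step 1 — Angular frequency: ω = 2π·f = 2π·2750 = 1.728e+04 rad/s.
Step 2 — Component impedances:
  R1: Z = R = 2220 Ω
  L: Z = jωL = j·1.728e+04·0.00615 = 0 + j106.3 Ω
  C: Z = 1/(jωC) = -j/(ω·C) = 0 - j5.787 Ω
Step 3 — Parallel branch: L || C = 1/(1/L + 1/C) = 0 - j6.121 Ω.
Step 4 — Series with R1: Z_total = R1 + (L || C) = 2220 - j6.121 Ω = 2220∠-0.2° Ω.

Z = 2220 - j6.121 Ω = 2220∠-0.2° Ω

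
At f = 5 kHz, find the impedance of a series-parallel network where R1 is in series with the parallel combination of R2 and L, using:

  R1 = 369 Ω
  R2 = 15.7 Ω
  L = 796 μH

Step 1 — Angular frequency: ω = 2π·f = 2π·5000 = 3.142e+04 rad/s.
Step 2 — Component impedances:
  R1: Z = R = 369 Ω
  R2: Z = R = 15.7 Ω
  L: Z = jωL = j·3.142e+04·0.000796 = 0 + j25.01 Ω
Step 3 — Parallel branch: R2 || L = 1/(1/R2 + 1/L) = 11.26 + j7.07 Ω.
Step 4 — Series with R1: Z_total = R1 + (R2 || L) = 380.3 + j7.07 Ω = 380.3∠1.1° Ω.

Z = 380.3 + j7.07 Ω = 380.3∠1.1° Ω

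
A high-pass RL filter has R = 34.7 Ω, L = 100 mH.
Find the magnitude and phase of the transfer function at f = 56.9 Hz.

Step 1 — Angular frequency: ω = 2π·56.9 = 357.5 rad/s.
Step 2 — Transfer function: H(jω) = jωL/(R + jωL).
Step 3 — Numerator jωL = j·35.75; denominator R + jωL = 34.7 + j35.75.
Step 4 — H = 0.5149 + j0.4998.
Step 5 — Magnitude: |H| = 0.7176 (-2.9 dB); phase: φ = 44.1°.

|H| = 0.7176 (-2.9 dB), φ = 44.1°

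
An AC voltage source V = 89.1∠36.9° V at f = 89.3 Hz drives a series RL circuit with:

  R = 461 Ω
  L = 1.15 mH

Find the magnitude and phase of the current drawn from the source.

Step 1 — Angular frequency: ω = 2π·f = 2π·89.3 = 561.1 rad/s.
Step 2 — Component impedances:
  R: Z = R = 461 Ω
  L: Z = jωL = j·561.1·0.00115 = 0 + j0.6453 Ω
Step 3 — Series combination: Z_total = R + L = 461 + j0.6453 Ω = 461∠0.1° Ω.
Step 4 — Source phasor: V = 89.1∠36.9° V = 71.25 + j53.5 V.
Step 5 — Ohm's law: I = V / Z_total = (71.25 + j53.5) / (461 + j0.6453) = 0.1547 + j0.1158 A.
Step 6 — Convert to polar: |I| = 0.1933 A, ∠I = 36.8°.

I = 0.1933∠36.8° A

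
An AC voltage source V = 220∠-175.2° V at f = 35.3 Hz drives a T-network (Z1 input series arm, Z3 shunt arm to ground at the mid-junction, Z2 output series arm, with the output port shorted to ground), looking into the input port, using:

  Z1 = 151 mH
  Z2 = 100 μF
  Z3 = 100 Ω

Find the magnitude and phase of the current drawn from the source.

Step 1 — Angular frequency: ω = 2π·f = 2π·35.3 = 221.8 rad/s.
Step 2 — Component impedances:
  Z1: Z = jωL = j·221.8·0.151 = 0 + j33.49 Ω
  Z2: Z = 1/(jωC) = -j/(ω·C) = 0 - j45.09 Ω
  Z3: Z = R = 100 Ω
Step 3 — With the output port shorted to ground, the output series arm Z2 runs from the junction to ground; the shunt arm Z3 also runs from the junction to ground. They appear in parallel: Z3 || Z2 = 16.89 - j37.47 Ω.
Step 4 — Series with input arm Z1: Z_in = Z1 + (Z3 || Z2) = 16.89 - j3.978 Ω = 17.36∠-13.3° Ω.
Step 5 — Source phasor: V = 220∠-175.2° V = -219.2 - j18.41 V.
Step 6 — Ohm's law: I = V / Z_total = (-219.2 - j18.41) / (16.89 - j3.978) = -12.05 - j3.928 A.
Step 7 — Convert to polar: |I| = 12.68 A, ∠I = -161.9°.

I = 12.68∠-161.9° A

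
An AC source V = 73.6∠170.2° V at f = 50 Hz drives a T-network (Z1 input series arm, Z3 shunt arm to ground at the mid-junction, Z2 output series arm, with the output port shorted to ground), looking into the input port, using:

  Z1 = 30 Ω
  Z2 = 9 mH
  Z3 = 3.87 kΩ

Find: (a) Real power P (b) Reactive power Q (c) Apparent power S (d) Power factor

Step 1 — Angular frequency: ω = 2π·f = 2π·50 = 314.2 rad/s.
Step 2 — Component impedances:
  Z1: Z = R = 30 Ω
  Z2: Z = jωL = j·314.2·0.009 = 0 + j2.827 Ω
  Z3: Z = R = 3870 Ω
Step 3 — With the output port shorted to ground, the output series arm Z2 runs from the junction to ground; the shunt arm Z3 also runs from the junction to ground. They appear in parallel: Z3 || Z2 = 0.002066 + j2.827 Ω.
Step 4 — Series with input arm Z1: Z_in = Z1 + (Z3 || Z2) = 30 + j2.827 Ω = 30.14∠5.4° Ω.
Step 5 — Source phasor: V = 73.6∠170.2° V = -72.53 + j12.53 V.
Step 6 — Current: I = V / Z = -2.357 + j0.6397 A = 2.442∠164.8° A.
Step 7 — Complex power: S = V·I* = 179 + j16.87 VA.
Step 8 — Real power: P = Re(S) = 179 W.
Step 9 — Reactive power: Q = Im(S) = 16.87 VAR.
Step 10 — Apparent power: |S| = 179.8 VA.
Step 11 — Power factor: PF = P/|S| = 0.9956 (lagging).

(a) P = 179 W  (b) Q = 16.87 VAR  (c) S = 179.8 VA  (d) PF = 0.9956 (lagging)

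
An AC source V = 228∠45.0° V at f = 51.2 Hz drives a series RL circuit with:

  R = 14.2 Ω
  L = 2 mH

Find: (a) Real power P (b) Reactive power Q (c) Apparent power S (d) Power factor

Step 1 — Angular frequency: ω = 2π·f = 2π·51.2 = 321.7 rad/s.
Step 2 — Component impedances:
  R: Z = R = 14.2 Ω
  L: Z = jωL = j·321.7·0.002 = 0 + j0.6434 Ω
Step 3 — Series combination: Z_total = R + L = 14.2 + j0.6434 Ω = 14.21∠2.6° Ω.
Step 4 — Source phasor: V = 228∠45.0° V = 161.2 + j161.2 V.
Step 5 — Current: I = V / Z = 11.84 + j10.82 A = 16.04∠42.4° A.
Step 6 — Complex power: S = V·I* = 3653 + j165.5 VA.
Step 7 — Real power: P = Re(S) = 3653 W.
Step 8 — Reactive power: Q = Im(S) = 165.5 VAR.
Step 9 — Apparent power: |S| = 3657 VA.
Step 10 — Power factor: PF = P/|S| = 0.999 (lagging).

(a) P = 3653 W  (b) Q = 165.5 VAR  (c) S = 3657 VA  (d) PF = 0.999 (lagging)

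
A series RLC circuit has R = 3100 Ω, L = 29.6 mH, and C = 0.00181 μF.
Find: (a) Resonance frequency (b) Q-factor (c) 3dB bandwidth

Step 1 — Resonance: ω₀ = 1/√(LC) = 1/√(0.0296·1.81e-09) = 1.366e+05 rad/s.
Step 2 — f₀ = ω₀/(2π) = 2.174e+04 Hz.
Step 3 — Series Q: Q = ω₀L/R = 1.366e+05·0.0296/3100 = 1.305.
Step 4 — Bandwidth: Δω = ω₀/Q = 1.047e+05 rad/s; BW = Δω/(2π) = 1.667e+04 Hz.

(a) f₀ = 2.174e+04 Hz  (b) Q = 1.305  (c) BW = 1.667e+04 Hz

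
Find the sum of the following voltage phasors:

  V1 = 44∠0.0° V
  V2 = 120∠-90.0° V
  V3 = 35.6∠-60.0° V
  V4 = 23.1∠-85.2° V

Step 1 — Convert each phasor to rectangular form:
  V1 = 44·(cos(0.0°) + j·sin(0.0°)) = 44 V
  V2 = 120·(cos(-90.0°) + j·sin(-90.0°)) = 0 - j120 V
  V3 = 35.6·(cos(-60.0°) + j·sin(-60.0°)) = 17.8 - j30.83 V
  V4 = 23.1·(cos(-85.2°) + j·sin(-85.2°)) = 1.933 - j23.02 V
Step 2 — Sum components: V_total = 63.73 - j173.8 V.
Step 3 — Convert to polar: |V_total| = 185.2 V, ∠V_total = -69.9°.

V_total = 185.2∠-69.9° V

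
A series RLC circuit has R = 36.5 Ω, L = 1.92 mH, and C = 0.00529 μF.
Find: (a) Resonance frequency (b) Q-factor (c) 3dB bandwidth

Step 1 — Resonance: ω₀ = 1/√(LC) = 1/√(0.00192·5.29e-09) = 3.138e+05 rad/s.
Step 2 — f₀ = ω₀/(2π) = 4.994e+04 Hz.
Step 3 — Series Q: Q = ω₀L/R = 3.138e+05·0.00192/36.5 = 16.51.
Step 4 — Bandwidth: Δω = ω₀/Q = 1.901e+04 rad/s; BW = Δω/(2π) = 3026 Hz.

(a) f₀ = 4.994e+04 Hz  (b) Q = 16.51  (c) BW = 3026 Hz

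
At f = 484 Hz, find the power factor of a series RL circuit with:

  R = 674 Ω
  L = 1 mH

Step 1 — Angular frequency: ω = 2π·f = 2π·484 = 3041 rad/s.
Step 2 — Component impedances:
  R: Z = R = 674 Ω
  L: Z = jωL = j·3041·0.001 = 0 + j3.041 Ω
Step 3 — Series combination: Z_total = R + L = 674 + j3.041 Ω = 674∠0.3° Ω.
Step 4 — Power factor: PF = cos(φ) = Re(Z)/|Z| = 674/674 = 1.
Step 5 — Type: Im(Z) = 3.041 ⇒ lagging (phase φ = 0.3°).

PF = 1 (lagging, φ = 0.3°)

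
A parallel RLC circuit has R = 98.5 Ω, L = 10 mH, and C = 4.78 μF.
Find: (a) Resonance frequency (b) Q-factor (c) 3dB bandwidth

Step 1 — Resonance: ω₀ = 1/√(LC) = 1/√(0.01·4.78e-06) = 4574 rad/s.
Step 2 — f₀ = ω₀/(2π) = 728 Hz.
Step 3 — Parallel Q: Q = R/(ω₀L) = 98.5/(4574·0.01) = 2.154.
Step 4 — Bandwidth: Δω = ω₀/Q = 2124 rad/s; BW = Δω/(2π) = 338 Hz.

(a) f₀ = 728 Hz  (b) Q = 2.154  (c) BW = 338 Hz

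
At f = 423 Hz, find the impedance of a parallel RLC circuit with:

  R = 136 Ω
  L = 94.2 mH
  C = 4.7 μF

Step 1 — Angular frequency: ω = 2π·f = 2π·423 = 2658 rad/s.
Step 2 — Component impedances:
  R: Z = R = 136 Ω
  L: Z = jωL = j·2658·0.0942 = 0 + j250.4 Ω
  C: Z = 1/(jωC) = -j/(ω·C) = 0 - j80.05 Ω
Step 3 — Parallel combination: 1/Z_total = 1/R + 1/L + 1/C; Z_total = 58.23 - j67.29 Ω = 88.99∠-49.1° Ω.

Z = 58.23 - j67.29 Ω = 88.99∠-49.1° Ω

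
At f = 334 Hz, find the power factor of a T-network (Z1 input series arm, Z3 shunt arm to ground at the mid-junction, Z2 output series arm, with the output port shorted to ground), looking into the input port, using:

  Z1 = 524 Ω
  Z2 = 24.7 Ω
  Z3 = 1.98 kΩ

Step 1 — Angular frequency: ω = 2π·f = 2π·334 = 2099 rad/s.
Step 2 — Component impedances:
  Z1: Z = R = 524 Ω
  Z2: Z = R = 24.7 Ω
  Z3: Z = R = 1980 Ω
Step 3 — With the output port shorted to ground, the output series arm Z2 runs from the junction to ground; the shunt arm Z3 also runs from the junction to ground. They appear in parallel: Z3 || Z2 = 24.4 Ω.
Step 4 — Series with input arm Z1: Z_in = Z1 + (Z3 || Z2) = 548.4 Ω = 548.4∠0.0° Ω.
Step 5 — Power factor: PF = cos(φ) = Re(Z)/|Z| = 548.4/548.4 = 1.
Step 6 — Type: Im(Z) = 0 ⇒ unity (phase φ = 0.0°).

PF = 1 (unity, φ = 0.0°)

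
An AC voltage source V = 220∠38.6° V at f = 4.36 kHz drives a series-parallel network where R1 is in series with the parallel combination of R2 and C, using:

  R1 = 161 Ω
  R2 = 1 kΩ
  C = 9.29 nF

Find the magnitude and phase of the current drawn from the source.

Step 1 — Angular frequency: ω = 2π·f = 2π·4360 = 2.739e+04 rad/s.
Step 2 — Component impedances:
  R1: Z = R = 161 Ω
  R2: Z = R = 1000 Ω
  C: Z = 1/(jωC) = -j/(ω·C) = 0 - j3929 Ω
Step 3 — Parallel branch: R2 || C = 1/(1/R2 + 1/C) = 939.2 - j239 Ω.
Step 4 — Series with R1: Z_total = R1 + (R2 || C) = 1100 - j239 Ω = 1126∠-12.3° Ω.
Step 5 — Source phasor: V = 220∠38.6° V = 171.9 + j137.3 V.
Step 6 — Ohm's law: I = V / Z_total = (171.9 + j137.3) / (1100 - j239) = 0.1234 + j0.1516 A.
Step 7 — Convert to polar: |I| = 0.1954 A, ∠I = 50.9°.

I = 0.1954∠50.9° A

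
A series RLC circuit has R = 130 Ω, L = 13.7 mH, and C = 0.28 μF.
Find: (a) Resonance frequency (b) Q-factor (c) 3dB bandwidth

Step 1 — Resonance: ω₀ = 1/√(LC) = 1/√(0.0137·2.8e-07) = 1.615e+04 rad/s.
Step 2 — f₀ = ω₀/(2π) = 2570 Hz.
Step 3 — Series Q: Q = ω₀L/R = 1.615e+04·0.0137/130 = 1.702.
Step 4 — Bandwidth: Δω = ω₀/Q = 9489 rad/s; BW = Δω/(2π) = 1510 Hz.

(a) f₀ = 2570 Hz  (b) Q = 1.702  (c) BW = 1510 Hz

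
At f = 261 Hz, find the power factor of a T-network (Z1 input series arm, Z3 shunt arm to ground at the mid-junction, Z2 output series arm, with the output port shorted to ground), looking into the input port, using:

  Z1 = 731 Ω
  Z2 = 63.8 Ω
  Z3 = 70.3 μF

Step 1 — Angular frequency: ω = 2π·f = 2π·261 = 1640 rad/s.
Step 2 — Component impedances:
  Z1: Z = R = 731 Ω
  Z2: Z = R = 63.8 Ω
  Z3: Z = 1/(jωC) = -j/(ω·C) = 0 - j8.674 Ω
Step 3 — With the output port shorted to ground, the output series arm Z2 runs from the junction to ground; the shunt arm Z3 also runs from the junction to ground. They appear in parallel: Z3 || Z2 = 1.158 - j8.517 Ω.
Step 4 — Series with input arm Z1: Z_in = Z1 + (Z3 || Z2) = 732.2 - j8.517 Ω = 732.2∠-0.7° Ω.
Step 5 — Power factor: PF = cos(φ) = Re(Z)/|Z| = 732.16/732.21 = 0.9999.
Step 6 — Type: Im(Z) = -8.517 ⇒ leading (phase φ = -0.7°).

PF = 0.9999 (leading, φ = -0.7°)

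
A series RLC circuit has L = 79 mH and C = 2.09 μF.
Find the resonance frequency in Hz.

Step 1 — Resonance condition Im(Z)=0 gives ω₀ = 1/√(LC).
Step 2 — ω₀ = 1/√(0.079·2.09e-06) = 2461 rad/s.
Step 3 — f₀ = ω₀/(2π) = 391.7 Hz.

f₀ = 391.7 Hz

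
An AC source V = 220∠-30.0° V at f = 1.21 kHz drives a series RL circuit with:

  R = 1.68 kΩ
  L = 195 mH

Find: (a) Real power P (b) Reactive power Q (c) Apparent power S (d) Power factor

Step 1 — Angular frequency: ω = 2π·f = 2π·1210 = 7603 rad/s.
Step 2 — Component impedances:
  R: Z = R = 1680 Ω
  L: Z = jωL = j·7603·0.195 = 0 + j1483 Ω
Step 3 — Series combination: Z_total = R + L = 1680 + j1483 Ω = 2241∠41.4° Ω.
Step 4 — Source phasor: V = 220∠-30.0° V = 190.5 - j110 V.
Step 5 — Current: I = V / Z = 0.03127 - j0.09307 A = 0.09819∠-71.4° A.
Step 6 — Complex power: S = V·I* = 16.2 + j14.29 VA.
Step 7 — Real power: P = Re(S) = 16.2 W.
Step 8 — Reactive power: Q = Im(S) = 14.29 VAR.
Step 9 — Apparent power: |S| = 21.6 VA.
Step 10 — Power factor: PF = P/|S| = 0.7498 (lagging).

(a) P = 16.2 W  (b) Q = 14.29 VAR  (c) S = 21.6 VA  (d) PF = 0.7498 (lagging)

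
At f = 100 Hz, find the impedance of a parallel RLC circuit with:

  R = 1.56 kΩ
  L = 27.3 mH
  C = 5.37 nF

Step 1 — Angular frequency: ω = 2π·f = 2π·100 = 628.3 rad/s.
Step 2 — Component impedances:
  R: Z = R = 1560 Ω
  L: Z = jωL = j·628.3·0.0273 = 0 + j17.15 Ω
  C: Z = 1/(jωC) = -j/(ω·C) = 0 - j2.964e+05 Ω
Step 3 — Parallel combination: 1/Z_total = 1/R + 1/L + 1/C; Z_total = 0.1886 + j17.15 Ω = 17.15∠89.4° Ω.

Z = 0.1886 + j17.15 Ω = 17.15∠89.4° Ω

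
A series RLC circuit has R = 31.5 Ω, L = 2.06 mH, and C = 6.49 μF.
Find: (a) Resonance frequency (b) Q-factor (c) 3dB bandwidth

Step 1 — Resonance: ω₀ = 1/√(LC) = 1/√(0.00206·6.49e-06) = 8649 rad/s.
Step 2 — f₀ = ω₀/(2π) = 1376 Hz.
Step 3 — Series Q: Q = ω₀L/R = 8649·0.00206/31.5 = 0.5656.
Step 4 — Bandwidth: Δω = ω₀/Q = 1.529e+04 rad/s; BW = Δω/(2π) = 2434 Hz.

(a) f₀ = 1376 Hz  (b) Q = 0.5656  (c) BW = 2434 Hz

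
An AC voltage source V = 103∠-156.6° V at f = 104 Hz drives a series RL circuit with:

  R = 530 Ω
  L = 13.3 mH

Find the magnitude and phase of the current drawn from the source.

Step 1 — Angular frequency: ω = 2π·f = 2π·104 = 653.5 rad/s.
Step 2 — Component impedances:
  R: Z = R = 530 Ω
  L: Z = jωL = j·653.5·0.0133 = 0 + j8.691 Ω
Step 3 — Series combination: Z_total = R + L = 530 + j8.691 Ω = 530.1∠0.9° Ω.
Step 4 — Source phasor: V = 103∠-156.6° V = -94.53 - j40.91 V.
Step 5 — Ohm's law: I = V / Z_total = (-94.53 - j40.91) / (530 + j8.691) = -0.1796 - j0.07424 A.
Step 6 — Convert to polar: |I| = 0.1943 A, ∠I = -157.5°.

I = 0.1943∠-157.5° A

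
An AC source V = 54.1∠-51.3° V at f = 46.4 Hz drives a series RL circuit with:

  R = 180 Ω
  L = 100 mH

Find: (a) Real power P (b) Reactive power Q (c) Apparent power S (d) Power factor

Step 1 — Angular frequency: ω = 2π·f = 2π·46.4 = 291.5 rad/s.
Step 2 — Component impedances:
  R: Z = R = 180 Ω
  L: Z = jωL = j·291.5·0.1 = 0 + j29.15 Ω
Step 3 — Series combination: Z_total = R + L = 180 + j29.15 Ω = 182.3∠9.2° Ω.
Step 4 — Source phasor: V = 54.1∠-51.3° V = 33.83 - j42.22 V.
Step 5 — Current: I = V / Z = 0.1461 - j0.2582 A = 0.2967∠-60.5° A.
Step 6 — Complex power: S = V·I* = 15.84 + j2.566 VA.
Step 7 — Real power: P = Re(S) = 15.84 W.
Step 8 — Reactive power: Q = Im(S) = 2.566 VAR.
Step 9 — Apparent power: |S| = 16.05 VA.
Step 10 — Power factor: PF = P/|S| = 0.9871 (lagging).

(a) P = 15.84 W  (b) Q = 2.566 VAR  (c) S = 16.05 VA  (d) PF = 0.9871 (lagging)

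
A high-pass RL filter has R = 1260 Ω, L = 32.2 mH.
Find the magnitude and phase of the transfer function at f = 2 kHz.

Step 1 — Angular frequency: ω = 2π·2000 = 1.257e+04 rad/s.
Step 2 — Transfer function: H(jω) = jωL/(R + jωL).
Step 3 — Numerator jωL = j·404.6; denominator R + jωL = 1260 + j404.6.
Step 4 — H = 0.09349 + j0.2911.
Step 5 — Magnitude: |H| = 0.3058 (-10.3 dB); phase: φ = 72.2°.

|H| = 0.3058 (-10.3 dB), φ = 72.2°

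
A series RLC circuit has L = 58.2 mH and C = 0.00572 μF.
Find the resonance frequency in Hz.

Step 1 — Resonance condition Im(Z)=0 gives ω₀ = 1/√(LC).
Step 2 — ω₀ = 1/√(0.0582·5.72e-09) = 5.481e+04 rad/s.
Step 3 — f₀ = ω₀/(2π) = 8723 Hz.

f₀ = 8723 Hz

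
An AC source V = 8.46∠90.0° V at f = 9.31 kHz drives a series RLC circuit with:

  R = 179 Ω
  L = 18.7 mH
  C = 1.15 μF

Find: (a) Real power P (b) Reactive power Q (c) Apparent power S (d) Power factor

Step 1 — Angular frequency: ω = 2π·f = 2π·9310 = 5.85e+04 rad/s.
Step 2 — Component impedances:
  R: Z = R = 179 Ω
  L: Z = jωL = j·5.85e+04·0.0187 = 0 + j1094 Ω
  C: Z = 1/(jωC) = -j/(ω·C) = 0 - j14.87 Ω
Step 3 — Series combination: Z_total = R + L + C = 179 + j1079 Ω = 1094∠80.6° Ω.
Step 4 — Source phasor: V = 8.46∠90.0° V = 0 + j8.46 V.
Step 5 — Current: I = V / Z = 0.00763 + j0.001266 A = 0.007735∠9.4° A.
Step 6 — Complex power: S = V·I* = 0.01071 + j0.06455 VA.
Step 7 — Real power: P = Re(S) = 0.01071 W.
Step 8 — Reactive power: Q = Im(S) = 0.06455 VAR.
Step 9 — Apparent power: |S| = 0.06544 VA.
Step 10 — Power factor: PF = P/|S| = 0.1637 (lagging).

(a) P = 0.01071 W  (b) Q = 0.06455 VAR  (c) S = 0.06544 VA  (d) PF = 0.1637 (lagging)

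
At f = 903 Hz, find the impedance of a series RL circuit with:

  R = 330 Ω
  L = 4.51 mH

Step 1 — Angular frequency: ω = 2π·f = 2π·903 = 5674 rad/s.
Step 2 — Component impedances:
  R: Z = R = 330 Ω
  L: Z = jωL = j·5674·0.00451 = 0 + j25.59 Ω
Step 3 — Series combination: Z_total = R + L = 330 + j25.59 Ω = 331∠4.4° Ω.

Z = 330 + j25.59 Ω = 331∠4.4° Ω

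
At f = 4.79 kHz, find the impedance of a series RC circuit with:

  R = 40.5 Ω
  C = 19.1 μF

Step 1 — Angular frequency: ω = 2π·f = 2π·4790 = 3.01e+04 rad/s.
Step 2 — Component impedances:
  R: Z = R = 40.5 Ω
  C: Z = 1/(jωC) = -j/(ω·C) = 0 - j1.74 Ω
Step 3 — Series combination: Z_total = R + C = 40.5 - j1.74 Ω = 40.54∠-2.5° Ω.

Z = 40.5 - j1.74 Ω = 40.54∠-2.5° Ω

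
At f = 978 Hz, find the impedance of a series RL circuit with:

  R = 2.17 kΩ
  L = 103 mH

Step 1 — Angular frequency: ω = 2π·f = 2π·978 = 6145 rad/s.
Step 2 — Component impedances:
  R: Z = R = 2170 Ω
  L: Z = jωL = j·6145·0.103 = 0 + j632.9 Ω
Step 3 — Series combination: Z_total = R + L = 2170 + j632.9 Ω = 2260∠16.3° Ω.

Z = 2170 + j632.9 Ω = 2260∠16.3° Ω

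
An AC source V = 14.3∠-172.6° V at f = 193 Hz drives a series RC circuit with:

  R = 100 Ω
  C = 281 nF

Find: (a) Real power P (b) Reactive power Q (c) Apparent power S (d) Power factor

Step 1 — Angular frequency: ω = 2π·f = 2π·193 = 1213 rad/s.
Step 2 — Component impedances:
  R: Z = R = 100 Ω
  C: Z = 1/(jωC) = -j/(ω·C) = 0 - j2935 Ω
Step 3 — Series combination: Z_total = R + C = 100 - j2935 Ω = 2936∠-88.0° Ω.
Step 4 — Source phasor: V = 14.3∠-172.6° V = -14.18 - j1.842 V.
Step 5 — Current: I = V / Z = 0.0004624 - j0.004848 A = 0.00487∠-84.6° A.
Step 6 — Complex power: S = V·I* = 0.002372 - j0.0696 VA.
Step 7 — Real power: P = Re(S) = 0.002372 W.
Step 8 — Reactive power: Q = Im(S) = -0.0696 VAR.
Step 9 — Apparent power: |S| = 0.06964 VA.
Step 10 — Power factor: PF = P/|S| = 0.03406 (leading).

(a) P = 0.002372 W  (b) Q = -0.0696 VAR  (c) S = 0.06964 VA  (d) PF = 0.03406 (leading)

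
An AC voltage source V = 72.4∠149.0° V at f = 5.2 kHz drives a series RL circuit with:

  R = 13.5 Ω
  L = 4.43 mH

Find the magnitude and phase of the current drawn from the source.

Step 1 — Angular frequency: ω = 2π·f = 2π·5200 = 3.267e+04 rad/s.
Step 2 — Component impedances:
  R: Z = R = 13.5 Ω
  L: Z = jωL = j·3.267e+04·0.00443 = 0 + j144.7 Ω
Step 3 — Series combination: Z_total = R + L = 13.5 + j144.7 Ω = 145.4∠84.7° Ω.
Step 4 — Source phasor: V = 72.4∠149.0° V = -62.06 + j37.29 V.
Step 5 — Ohm's law: I = V / Z_total = (-62.06 + j37.29) / (13.5 + j144.7) = 0.2158 + j0.4489 A.
Step 6 — Convert to polar: |I| = 0.498 A, ∠I = 64.3°.

I = 0.498∠64.3° A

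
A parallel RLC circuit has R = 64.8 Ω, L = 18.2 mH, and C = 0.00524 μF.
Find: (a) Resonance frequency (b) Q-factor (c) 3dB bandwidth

Step 1 — Resonance: ω₀ = 1/√(LC) = 1/√(0.0182·5.24e-09) = 1.024e+05 rad/s.
Step 2 — f₀ = ω₀/(2π) = 1.63e+04 Hz.
Step 3 — Parallel Q: Q = R/(ω₀L) = 64.8/(1.024e+05·0.0182) = 0.03477.
Step 4 — Bandwidth: Δω = ω₀/Q = 2.945e+06 rad/s; BW = Δω/(2π) = 4.687e+05 Hz.

(a) f₀ = 1.63e+04 Hz  (b) Q = 0.03477  (c) BW = 4.687e+05 Hz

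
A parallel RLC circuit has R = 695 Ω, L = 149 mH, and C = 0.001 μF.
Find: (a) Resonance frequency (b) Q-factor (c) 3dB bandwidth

Step 1 — Resonance: ω₀ = 1/√(LC) = 1/√(0.149·1e-09) = 8.192e+04 rad/s.
Step 2 — f₀ = ω₀/(2π) = 1.304e+04 Hz.
Step 3 — Parallel Q: Q = R/(ω₀L) = 695/(8.192e+04·0.149) = 0.05694.
Step 4 — Bandwidth: Δω = ω₀/Q = 1.439e+06 rad/s; BW = Δω/(2π) = 2.29e+05 Hz.

(a) f₀ = 1.304e+04 Hz  (b) Q = 0.05694  (c) BW = 2.29e+05 Hz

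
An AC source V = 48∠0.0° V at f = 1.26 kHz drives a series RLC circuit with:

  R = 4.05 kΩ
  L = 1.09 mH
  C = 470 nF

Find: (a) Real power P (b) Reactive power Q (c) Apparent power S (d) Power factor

Step 1 — Angular frequency: ω = 2π·f = 2π·1260 = 7917 rad/s.
Step 2 — Component impedances:
  R: Z = R = 4050 Ω
  L: Z = jωL = j·7917·0.00109 = 0 + j8.629 Ω
  C: Z = 1/(jωC) = -j/(ω·C) = 0 - j268.8 Ω
Step 3 — Series combination: Z_total = R + L + C = 4050 - j260.1 Ω = 4058∠-3.7° Ω.
Step 4 — Source phasor: V = 48∠0.0° V = 48 V.
Step 5 — Current: I = V / Z = 0.0118 + j0.0007581 A = 0.01183∠3.7° A.
Step 6 — Complex power: S = V·I* = 0.5666 - j0.03639 VA.
Step 7 — Real power: P = Re(S) = 0.5666 W.
Step 8 — Reactive power: Q = Im(S) = -0.03639 VAR.
Step 9 — Apparent power: |S| = 0.5677 VA.
Step 10 — Power factor: PF = P/|S| = 0.9979 (leading).

(a) P = 0.5666 W  (b) Q = -0.03639 VAR  (c) S = 0.5677 VA  (d) PF = 0.9979 (leading)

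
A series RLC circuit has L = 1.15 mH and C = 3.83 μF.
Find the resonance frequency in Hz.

Step 1 — Resonance condition Im(Z)=0 gives ω₀ = 1/√(LC).
Step 2 — ω₀ = 1/√(0.00115·3.83e-06) = 1.507e+04 rad/s.
Step 3 — f₀ = ω₀/(2π) = 2398 Hz.

f₀ = 2398 Hz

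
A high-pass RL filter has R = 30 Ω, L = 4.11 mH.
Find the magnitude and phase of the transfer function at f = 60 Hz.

Step 1 — Angular frequency: ω = 2π·60 = 377 rad/s.
Step 2 — Transfer function: H(jω) = jωL/(R + jωL).
Step 3 — Numerator jωL = j·1.549; denominator R + jωL = 30 + j1.549.
Step 4 — H = 0.00266 + j0.05151.
Step 5 — Magnitude: |H| = 0.05158 (-25.8 dB); phase: φ = 87.0°.

|H| = 0.05158 (-25.8 dB), φ = 87.0°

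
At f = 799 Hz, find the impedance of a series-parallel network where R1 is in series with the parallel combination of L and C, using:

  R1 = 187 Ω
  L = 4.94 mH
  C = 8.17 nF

Step 1 — Angular frequency: ω = 2π·f = 2π·799 = 5020 rad/s.
Step 2 — Component impedances:
  R1: Z = R = 187 Ω
  L: Z = jωL = j·5020·0.00494 = 0 + j24.8 Ω
  C: Z = 1/(jωC) = -j/(ω·C) = 0 - j2.438e+04 Ω
Step 3 — Parallel branch: L || C = 1/(1/L + 1/C) = 0 + j24.83 Ω.
Step 4 — Series with R1: Z_total = R1 + (L || C) = 187 + j24.83 Ω = 188.6∠7.6° Ω.

Z = 187 + j24.83 Ω = 188.6∠7.6° Ω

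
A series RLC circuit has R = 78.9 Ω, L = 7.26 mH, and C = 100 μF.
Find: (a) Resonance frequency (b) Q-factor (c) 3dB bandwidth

Step 1 — Resonance condition Im(Z)=0 gives ω₀ = 1/√(LC).
Step 2 — ω₀ = 1/√(0.00726·0.0001) = 1174 rad/s.
Step 3 — f₀ = ω₀/(2π) = 186.8 Hz.
Step 4 — Series Q: Q = ω₀L/R = 1174·0.00726/78.9 = 0.108.
Step 5 — 3dB bandwidth: Δω = ω₀/Q = 1.087e+04 rad/s; BW = Δω/(2π) = 1730 Hz.

(a) f₀ = 186.8 Hz  (b) Q = 0.108  (c) BW = 1730 Hz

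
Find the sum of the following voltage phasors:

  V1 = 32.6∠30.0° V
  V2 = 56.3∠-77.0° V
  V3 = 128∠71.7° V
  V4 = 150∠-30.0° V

Step 1 — Convert each phasor to rectangular form:
  V1 = 32.6·(cos(30.0°) + j·sin(30.0°)) = 28.23 + j16.3 V
  V2 = 56.3·(cos(-77.0°) + j·sin(-77.0°)) = 12.66 - j54.86 V
  V3 = 128·(cos(71.7°) + j·sin(71.7°)) = 40.19 + j121.5 V
  V4 = 150·(cos(-30.0°) + j·sin(-30.0°)) = 129.9 - j75 V
Step 2 — Sum components: V_total = 211 + j7.969 V.
Step 3 — Convert to polar: |V_total| = 211.1 V, ∠V_total = 2.2°.

V_total = 211.1∠2.2° V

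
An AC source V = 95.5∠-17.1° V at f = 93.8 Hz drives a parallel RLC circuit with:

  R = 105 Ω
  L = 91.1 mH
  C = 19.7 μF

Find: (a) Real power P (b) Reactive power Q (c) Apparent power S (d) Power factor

Step 1 — Angular frequency: ω = 2π·f = 2π·93.8 = 589.4 rad/s.
Step 2 — Component impedances:
  R: Z = R = 105 Ω
  L: Z = jωL = j·589.4·0.0911 = 0 + j53.69 Ω
  C: Z = 1/(jωC) = -j/(ω·C) = 0 - j86.13 Ω
Step 3 — Parallel combination: 1/Z_total = 1/R + 1/L + 1/C; Z_total = 68.07 + j50.14 Ω = 84.54∠36.4° Ω.
Step 4 — Source phasor: V = 95.5∠-17.1° V = 91.28 - j28.08 V.
Step 5 — Current: I = V / Z = 0.6723 - j0.9077 A = 1.13∠-53.5° A.
Step 6 — Complex power: S = V·I* = 86.86 + j63.98 VA.
Step 7 — Real power: P = Re(S) = 86.86 W.
Step 8 — Reactive power: Q = Im(S) = 63.98 VAR.
Step 9 — Apparent power: |S| = 107.9 VA.
Step 10 — Power factor: PF = P/|S| = 0.8052 (lagging).

(a) P = 86.86 W  (b) Q = 63.98 VAR  (c) S = 107.9 VA  (d) PF = 0.8052 (lagging)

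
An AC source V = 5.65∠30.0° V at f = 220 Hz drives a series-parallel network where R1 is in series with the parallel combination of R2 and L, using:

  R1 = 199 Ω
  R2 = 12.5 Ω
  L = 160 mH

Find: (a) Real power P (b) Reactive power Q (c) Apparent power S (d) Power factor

Step 1 — Angular frequency: ω = 2π·f = 2π·220 = 1382 rad/s.
Step 2 — Component impedances:
  R1: Z = R = 199 Ω
  R2: Z = R = 12.5 Ω
  L: Z = jωL = j·1382·0.16 = 0 + j221.2 Ω
Step 3 — Parallel branch: R2 || L = 1/(1/R2 + 1/L) = 12.46 + j0.7042 Ω.
Step 4 — Series with R1: Z_total = R1 + (R2 || L) = 211.5 + j0.7042 Ω = 211.5∠0.2° Ω.
Step 5 — Source phasor: V = 5.65∠30.0° V = 4.893 + j2.825 V.
Step 6 — Current: I = V / Z = 0.02318 + j0.01328 A = 0.02672∠29.8° A.
Step 7 — Complex power: S = V·I* = 0.151 + j0.0005027 VA.
Step 8 — Real power: P = Re(S) = 0.151 W.
Step 9 — Reactive power: Q = Im(S) = 0.0005027 VAR.
Step 10 — Apparent power: |S| = 0.151 VA.
Step 11 — Power factor: PF = P/|S| = 1 (lagging).

(a) P = 0.151 W  (b) Q = 0.0005027 VAR  (c) S = 0.151 VA  (d) PF = 1 (lagging)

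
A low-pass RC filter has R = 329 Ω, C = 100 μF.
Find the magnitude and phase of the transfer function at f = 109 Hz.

Step 1 — Angular frequency: ω = 2π·109 = 684.9 rad/s.
Step 2 — Transfer function: H(jω) = 1/(1 + jωRC).
Step 3 — Denominator: 1 + jωRC = 1 + j·684.9·329·0.0001 = 1 + j22.53.
Step 4 — H = 0.001966 - j0.04429.
Step 5 — Magnitude: |H| = 0.04434 (-27.1 dB); phase: φ = -87.5°.

|H| = 0.04434 (-27.1 dB), φ = -87.5°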